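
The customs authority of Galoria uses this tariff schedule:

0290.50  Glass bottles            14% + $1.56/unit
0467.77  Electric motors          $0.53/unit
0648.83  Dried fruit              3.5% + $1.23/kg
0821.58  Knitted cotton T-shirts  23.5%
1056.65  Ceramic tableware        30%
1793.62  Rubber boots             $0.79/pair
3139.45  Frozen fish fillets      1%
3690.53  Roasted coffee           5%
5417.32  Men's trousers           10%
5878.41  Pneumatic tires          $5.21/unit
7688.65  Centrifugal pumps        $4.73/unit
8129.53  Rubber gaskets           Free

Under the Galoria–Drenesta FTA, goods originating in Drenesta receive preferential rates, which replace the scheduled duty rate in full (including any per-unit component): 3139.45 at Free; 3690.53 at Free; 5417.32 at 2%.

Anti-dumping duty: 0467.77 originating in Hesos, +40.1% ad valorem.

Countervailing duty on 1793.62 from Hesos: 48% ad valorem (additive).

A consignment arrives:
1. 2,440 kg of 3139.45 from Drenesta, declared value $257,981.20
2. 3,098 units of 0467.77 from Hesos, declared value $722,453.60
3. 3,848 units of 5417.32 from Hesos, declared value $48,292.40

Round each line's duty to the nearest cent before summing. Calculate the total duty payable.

Line 1 (3139.45, Drenesta, 2,440 kg, $257,981.20):
Base rate for 3139.45 is 1%.
Origin Drenesta qualifies under the Galoria–Drenesta agreement and 3139.45 is covered: preferential rate Free applies instead.
Duty = $257,981.20 × 0% = $0.00.
Line 2 (0467.77, Hesos, 3,098 units, $722,453.60):
Base rate for 0467.77 is $0.53/unit.
Additional duty on 0467.77 from Hesos: +40.1% ad valorem. Applied ad valorem rate = 40.1%.
Duty = $722,453.60 × 40.1% + 3,098 × $0.53 = $291,345.83.
Line 3 (5417.32, Hesos, 3,848 units, $48,292.40):
Base rate for 5417.32 is 10%.
5417.32 has an FTA preferential rate, but origin Hesos is not Drenesta; base rate stands.
Duty = $48,292.40 × 10% = $4,829.24.
Total = $0.00 + $291,345.83 + $4,829.24 = $296,175.07.

$296,175.07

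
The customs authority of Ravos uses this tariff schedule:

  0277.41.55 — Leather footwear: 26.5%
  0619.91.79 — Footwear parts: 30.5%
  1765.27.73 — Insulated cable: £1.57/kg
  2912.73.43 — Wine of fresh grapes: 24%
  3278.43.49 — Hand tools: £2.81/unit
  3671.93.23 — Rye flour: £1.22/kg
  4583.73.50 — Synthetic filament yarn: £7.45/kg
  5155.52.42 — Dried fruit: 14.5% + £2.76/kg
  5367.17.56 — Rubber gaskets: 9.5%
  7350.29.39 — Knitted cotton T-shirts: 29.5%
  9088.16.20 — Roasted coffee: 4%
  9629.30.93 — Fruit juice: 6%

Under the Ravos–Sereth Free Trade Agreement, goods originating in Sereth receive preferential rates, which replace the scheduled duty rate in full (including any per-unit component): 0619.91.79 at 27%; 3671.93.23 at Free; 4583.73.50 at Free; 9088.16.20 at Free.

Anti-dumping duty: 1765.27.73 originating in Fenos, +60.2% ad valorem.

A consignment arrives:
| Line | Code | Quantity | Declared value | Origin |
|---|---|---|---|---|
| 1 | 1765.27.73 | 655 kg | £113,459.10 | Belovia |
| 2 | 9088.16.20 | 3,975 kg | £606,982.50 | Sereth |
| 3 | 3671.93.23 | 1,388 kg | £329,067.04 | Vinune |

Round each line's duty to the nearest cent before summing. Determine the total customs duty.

Line 1 (1765.27.73, Belovia, 655 kg, £113,459.10):
Base rate for 1765.27.73 is £1.57/kg.
The additional-duty order on 1765.27.73 targets Fenos, not Belovia; it does not apply.
Duty = 655 × £1.57 = £1,028.35.
Line 2 (9088.16.20, Sereth, 3,975 kg, £606,982.50):
Base rate for 9088.16.20 is 4%.
Origin Sereth qualifies under the Ravos–Sereth agreement and 9088.16.20 is covered: preferential rate Free applies instead.
Duty = £606,982.50 × 0% = £0.00.
Line 3 (3671.93.23, Vinune, 1,388 kg, £329,067.04):
Base rate for 3671.93.23 is £1.22/kg.
3671.93.23 has an FTA preferential rate, but origin Vinune is not Sereth; base rate stands.
Duty = 1,388 × £1.22 = £1,693.36.
Total = £1,028.35 + £0.00 + £1,693.36 = £2,721.71.

£2,721.71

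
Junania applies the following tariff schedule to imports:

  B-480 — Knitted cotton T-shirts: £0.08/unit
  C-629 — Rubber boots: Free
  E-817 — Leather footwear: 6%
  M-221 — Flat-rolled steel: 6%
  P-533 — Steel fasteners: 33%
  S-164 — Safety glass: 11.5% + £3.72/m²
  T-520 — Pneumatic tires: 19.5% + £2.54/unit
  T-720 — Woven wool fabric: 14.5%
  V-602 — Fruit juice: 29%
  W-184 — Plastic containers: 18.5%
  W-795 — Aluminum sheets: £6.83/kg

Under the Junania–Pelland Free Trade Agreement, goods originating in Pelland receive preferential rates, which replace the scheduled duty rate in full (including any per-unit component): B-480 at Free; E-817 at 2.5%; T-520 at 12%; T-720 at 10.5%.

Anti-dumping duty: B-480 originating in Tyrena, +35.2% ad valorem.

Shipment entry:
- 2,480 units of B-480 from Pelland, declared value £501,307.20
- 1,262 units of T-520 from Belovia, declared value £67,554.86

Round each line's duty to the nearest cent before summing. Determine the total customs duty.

£16,378.68

Line 1 (B-480, Pelland, 2,480 units, £501,307.20):
Base rate for B-480 is £0.08/unit.
Origin Pelland qualifies under the Junania–Pelland agreement and B-480 is covered: preferential rate Free applies instead.
The additional-duty order on B-480 targets Tyrena, not Pelland; it does not apply.
Duty = £501,307.20 × 0% = £0.00.
Line 2 (T-520, Belovia, 1,262 units, £67,554.86):
Base rate for T-520 is 19.5% + £2.54/unit.
T-520 has an FTA preferential rate, but origin Belovia is not Pelland; base rate stands.
Duty = £67,554.86 × 19.5% + 1,262 × £2.54 = £16,378.68.
Total = £0.00 + £16,378.68 = £16,378.68.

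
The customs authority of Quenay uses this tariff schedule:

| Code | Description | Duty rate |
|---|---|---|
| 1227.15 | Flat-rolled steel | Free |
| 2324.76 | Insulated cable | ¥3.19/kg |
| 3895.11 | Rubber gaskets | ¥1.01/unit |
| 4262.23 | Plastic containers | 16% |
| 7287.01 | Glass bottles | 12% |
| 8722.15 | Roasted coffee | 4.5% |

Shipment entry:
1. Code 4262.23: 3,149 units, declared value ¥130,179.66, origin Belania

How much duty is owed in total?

Line 1 (4262.23, Belania, 3,149 units, ¥130,179.66):
Base rate for 4262.23 is 16%.
Duty = ¥130,179.66 × 16% = ¥20,828.75.

¥20,828.75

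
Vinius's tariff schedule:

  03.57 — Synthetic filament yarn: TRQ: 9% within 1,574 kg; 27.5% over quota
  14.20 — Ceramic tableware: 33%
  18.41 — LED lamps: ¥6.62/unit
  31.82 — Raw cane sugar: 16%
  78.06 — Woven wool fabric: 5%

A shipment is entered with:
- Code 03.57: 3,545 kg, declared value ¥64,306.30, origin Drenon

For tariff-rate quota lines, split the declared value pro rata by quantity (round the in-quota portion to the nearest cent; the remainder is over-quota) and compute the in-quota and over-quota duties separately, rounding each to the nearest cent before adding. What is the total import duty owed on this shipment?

¥12,402.04

Line 1 (03.57, Drenon, 3,545 kg, ¥64,306.30):
Code 03.57 is under a tariff-rate quota (threshold 1,574 kg). In-quota: 1,574 kg at 9%; over-quota: 1,971 kg at 27.5%.
Pro-rata value split: in-quota = ¥64,306.30 × 1,574/3,545 = ¥28,552.36; over-quota = ¥64,306.30 − ¥28,552.36 = ¥35,753.94.
In-quota duty = ¥28,552.36 × 9% = ¥2,569.71. Over-quota duty = ¥35,753.94 × 27.5% = ¥9,832.33.
Line duty = ¥2,569.71 + ¥9,832.33 = ¥12,402.04.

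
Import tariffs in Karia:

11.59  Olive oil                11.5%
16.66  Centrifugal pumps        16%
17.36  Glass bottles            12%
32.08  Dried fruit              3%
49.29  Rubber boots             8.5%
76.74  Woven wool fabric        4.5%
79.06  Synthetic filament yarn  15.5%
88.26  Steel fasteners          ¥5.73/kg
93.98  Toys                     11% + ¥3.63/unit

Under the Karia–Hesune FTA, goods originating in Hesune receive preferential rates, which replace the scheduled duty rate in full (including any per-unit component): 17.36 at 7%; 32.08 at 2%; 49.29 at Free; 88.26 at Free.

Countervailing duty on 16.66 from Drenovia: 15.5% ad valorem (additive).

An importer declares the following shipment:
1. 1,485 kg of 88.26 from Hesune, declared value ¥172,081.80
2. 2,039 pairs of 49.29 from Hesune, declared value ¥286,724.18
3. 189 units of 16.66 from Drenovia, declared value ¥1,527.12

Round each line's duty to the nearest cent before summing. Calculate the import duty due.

Line 1 (88.26, Hesune, 1,485 kg, ¥172,081.80):
Base rate for 88.26 is ¥5.73/kg.
Origin Hesune qualifies under the Karia–Hesune agreement and 88.26 is covered: preferential rate Free applies instead.
Duty = ¥172,081.80 × 0% = ¥0.00.
Line 2 (49.29, Hesune, 2,039 pairs, ¥286,724.18):
Base rate for 49.29 is 8.5%.
Origin Hesune qualifies under the Karia–Hesune agreement and 49.29 is covered: preferential rate Free applies instead.
Duty = ¥286,724.18 × 0% = ¥0.00.
Line 3 (16.66, Drenovia, 189 units, ¥1,527.12):
Base rate for 16.66 is 16%.
Additional duty on 16.66 from Drenovia: +15.5%. Applied ad valorem rate: 16% + 15.5% = 31.5%.
Duty = ¥1,527.12 × 31.5% = ¥481.04.
Total = ¥0.00 + ¥0.00 + ¥481.04 = ¥481.04.

¥481.04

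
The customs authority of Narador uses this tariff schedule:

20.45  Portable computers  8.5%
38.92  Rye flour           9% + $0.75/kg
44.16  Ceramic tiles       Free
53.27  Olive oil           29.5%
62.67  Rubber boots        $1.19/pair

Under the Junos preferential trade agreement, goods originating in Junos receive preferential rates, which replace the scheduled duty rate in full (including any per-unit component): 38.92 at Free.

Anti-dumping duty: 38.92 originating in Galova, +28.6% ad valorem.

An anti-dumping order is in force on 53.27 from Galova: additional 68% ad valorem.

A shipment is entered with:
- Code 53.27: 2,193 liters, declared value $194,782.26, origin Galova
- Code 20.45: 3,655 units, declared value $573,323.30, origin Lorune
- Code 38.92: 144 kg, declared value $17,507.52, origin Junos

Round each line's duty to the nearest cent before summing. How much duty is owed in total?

$238,645.18

Line 1 (53.27, Galova, 2,193 liters, $194,782.26):
Base rate for 53.27 is 29.5%.
Additional duty on 53.27 from Galova: +68%. Applied ad valorem rate: 29.5% + 68% = 97.5%.
Duty = $194,782.26 × 97.5% = $189,912.70.
Line 2 (20.45, Lorune, 3,655 units, $573,323.30):
Base rate for 20.45 is 8.5%.
Duty = $573,323.30 × 8.5% = $48,732.48.
Line 3 (38.92, Junos, 144 kg, $17,507.52):
Base rate for 38.92 is 9% + $0.75/kg.
Origin Junos qualifies under the Narador–Junos agreement and 38.92 is covered: preferential rate Free applies instead.
The additional-duty order on 38.92 targets Galova, not Junos; it does not apply.
Duty = $17,507.52 × 0% = $0.00.
Total = $189,912.70 + $48,732.48 + $0.00 = $238,645.18.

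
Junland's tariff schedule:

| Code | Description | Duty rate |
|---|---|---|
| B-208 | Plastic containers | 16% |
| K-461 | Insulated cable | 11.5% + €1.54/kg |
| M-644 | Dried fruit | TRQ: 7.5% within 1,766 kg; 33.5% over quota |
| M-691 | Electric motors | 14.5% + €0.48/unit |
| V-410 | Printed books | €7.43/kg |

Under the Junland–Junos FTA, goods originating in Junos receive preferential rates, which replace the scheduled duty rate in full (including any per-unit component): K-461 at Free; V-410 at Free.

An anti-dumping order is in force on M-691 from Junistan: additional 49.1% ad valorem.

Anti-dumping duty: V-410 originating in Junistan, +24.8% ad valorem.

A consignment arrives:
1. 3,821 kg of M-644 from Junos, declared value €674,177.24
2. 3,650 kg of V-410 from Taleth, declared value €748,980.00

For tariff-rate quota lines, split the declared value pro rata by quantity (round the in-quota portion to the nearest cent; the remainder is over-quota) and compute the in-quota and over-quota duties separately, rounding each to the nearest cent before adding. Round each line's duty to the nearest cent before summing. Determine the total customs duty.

Line 1 (M-644, Junos, 3,821 kg, €674,177.24):
Code M-644 is under a tariff-rate quota (threshold 1,766 kg). In-quota: 1,766 kg at 7.5%; over-quota: 2,055 kg at 33.5%.
Pro-rata value split: in-quota = €674,177.24 × 1,766/3,821 = €311,593.04; over-quota = €674,177.24 − €311,593.04 = €362,584.20.
In-quota duty = €311,593.04 × 7.5% = €23,369.48. Over-quota duty = €362,584.20 × 33.5% = €121,465.71.
Line duty = €23,369.48 + €121,465.71 = €144,835.19.
Line 2 (V-410, Taleth, 3,650 kg, €748,980.00):
Base rate for V-410 is €7.43/kg.
V-410 has an FTA preferential rate, but origin Taleth is not Junos; base rate stands.
The additional-duty order on V-410 targets Junistan, not Taleth; it does not apply.
Duty = 3,650 × €7.43 = €27,119.50.
Total = €144,835.19 + €27,119.50 = €171,954.69.

€171,954.69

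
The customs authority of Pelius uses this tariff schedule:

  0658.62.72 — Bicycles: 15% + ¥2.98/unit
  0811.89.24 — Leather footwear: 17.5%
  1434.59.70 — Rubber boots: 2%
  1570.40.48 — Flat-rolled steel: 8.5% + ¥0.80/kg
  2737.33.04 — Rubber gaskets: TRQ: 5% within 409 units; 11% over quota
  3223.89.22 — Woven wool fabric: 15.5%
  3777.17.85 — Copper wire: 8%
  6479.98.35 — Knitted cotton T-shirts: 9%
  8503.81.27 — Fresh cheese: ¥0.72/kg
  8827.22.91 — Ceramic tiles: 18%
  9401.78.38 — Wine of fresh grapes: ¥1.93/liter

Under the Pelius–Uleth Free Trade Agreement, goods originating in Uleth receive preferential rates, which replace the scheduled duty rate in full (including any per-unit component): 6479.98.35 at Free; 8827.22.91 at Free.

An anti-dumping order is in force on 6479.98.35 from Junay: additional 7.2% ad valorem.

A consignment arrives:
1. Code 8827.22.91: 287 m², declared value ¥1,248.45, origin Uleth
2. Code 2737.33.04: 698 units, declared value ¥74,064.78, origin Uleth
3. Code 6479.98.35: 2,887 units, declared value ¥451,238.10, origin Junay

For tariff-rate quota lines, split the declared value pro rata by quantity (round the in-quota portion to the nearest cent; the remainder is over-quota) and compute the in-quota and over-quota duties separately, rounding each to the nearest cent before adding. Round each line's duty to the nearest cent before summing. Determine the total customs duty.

¥78,643.76

Line 1 (8827.22.91, Uleth, 287 m², ¥1,248.45):
Base rate for 8827.22.91 is 18%.
Origin Uleth qualifies under the Pelius–Uleth agreement and 8827.22.91 is covered: preferential rate Free applies instead.
Duty = ¥1,248.45 × 0% = ¥0.00.
Line 2 (2737.33.04, Uleth, 698 units, ¥74,064.78):
Code 2737.33.04 is under a tariff-rate quota (threshold 409 units). In-quota: 409 units at 5%; over-quota: 289 units at 11%.
Pro-rata value split: in-quota = ¥74,064.78 × 409/698 = ¥43,398.99; over-quota = ¥74,064.78 − ¥43,398.99 = ¥30,665.79.
In-quota duty = ¥43,398.99 × 5% = ¥2,169.95. Over-quota duty = ¥30,665.79 × 11% = ¥3,373.24.
Line duty = ¥2,169.95 + ¥3,373.24 = ¥5,543.19.
Line 3 (6479.98.35, Junay, 2,887 units, ¥451,238.10):
Base rate for 6479.98.35 is 9%.
6479.98.35 has an FTA preferential rate, but origin Junay is not Uleth; base rate stands.
Additional duty on 6479.98.35 from Junay: +7.2%. Applied ad valorem rate: 9% + 7.2% = 16.2%.
Duty = ¥451,238.10 × 16.2% = ¥73,100.57.
Total = ¥0.00 + ¥5,543.19 + ¥73,100.57 = ¥78,643.76.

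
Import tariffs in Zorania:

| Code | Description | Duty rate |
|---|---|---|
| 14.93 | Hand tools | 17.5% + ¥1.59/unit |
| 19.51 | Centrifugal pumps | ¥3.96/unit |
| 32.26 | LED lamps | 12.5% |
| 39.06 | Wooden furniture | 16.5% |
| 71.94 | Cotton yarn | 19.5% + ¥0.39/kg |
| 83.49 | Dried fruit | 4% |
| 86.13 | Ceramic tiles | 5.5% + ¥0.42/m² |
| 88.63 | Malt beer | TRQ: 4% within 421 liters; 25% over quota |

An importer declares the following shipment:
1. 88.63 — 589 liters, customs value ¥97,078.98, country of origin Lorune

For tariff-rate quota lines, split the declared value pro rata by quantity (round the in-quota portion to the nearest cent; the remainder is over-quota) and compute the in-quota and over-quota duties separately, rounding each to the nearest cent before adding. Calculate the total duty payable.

¥9,698.01

Line 1 (88.63, Lorune, 589 liters, ¥97,078.98):
Code 88.63 is under a tariff-rate quota (threshold 421 liters). In-quota: 421 liters at 4%; over-quota: 168 liters at 25%.
Pro-rata value split: in-quota = ¥97,078.98 × 421/589 = ¥69,389.22; over-quota = ¥97,078.98 − ¥69,389.22 = ¥27,689.76.
In-quota duty = ¥69,389.22 × 4% = ¥2,775.57. Over-quota duty = ¥27,689.76 × 25% = ¥6,922.44.
Line duty = ¥2,775.57 + ¥6,922.44 = ¥9,698.01.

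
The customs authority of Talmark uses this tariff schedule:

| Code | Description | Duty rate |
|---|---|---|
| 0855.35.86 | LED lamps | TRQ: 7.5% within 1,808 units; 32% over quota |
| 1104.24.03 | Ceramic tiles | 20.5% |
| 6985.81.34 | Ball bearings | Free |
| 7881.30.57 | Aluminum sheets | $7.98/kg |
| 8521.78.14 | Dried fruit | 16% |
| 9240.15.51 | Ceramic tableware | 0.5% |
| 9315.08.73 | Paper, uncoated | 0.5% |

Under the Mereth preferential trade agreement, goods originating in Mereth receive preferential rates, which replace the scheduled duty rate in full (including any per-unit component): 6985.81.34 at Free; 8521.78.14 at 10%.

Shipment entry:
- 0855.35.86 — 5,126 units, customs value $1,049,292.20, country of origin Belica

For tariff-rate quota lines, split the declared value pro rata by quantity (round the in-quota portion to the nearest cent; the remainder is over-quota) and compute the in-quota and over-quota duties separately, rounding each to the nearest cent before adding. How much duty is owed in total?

Line 1 (0855.35.86, Belica, 5,126 units, $1,049,292.20):
Code 0855.35.86 is under a tariff-rate quota (threshold 1,808 units). In-quota: 1,808 units at 7.5%; over-quota: 3,318 units at 32%.
Pro-rata value split: in-quota = $1,049,292.20 × 1,808/5,126 = $370,097.60; over-quota = $1,049,292.20 − $370,097.60 = $679,194.60.
In-quota duty = $370,097.60 × 7.5% = $27,757.32. Over-quota duty = $679,194.60 × 32% = $217,342.27.
Line duty = $27,757.32 + $217,342.27 = $245,099.59.

$245,099.59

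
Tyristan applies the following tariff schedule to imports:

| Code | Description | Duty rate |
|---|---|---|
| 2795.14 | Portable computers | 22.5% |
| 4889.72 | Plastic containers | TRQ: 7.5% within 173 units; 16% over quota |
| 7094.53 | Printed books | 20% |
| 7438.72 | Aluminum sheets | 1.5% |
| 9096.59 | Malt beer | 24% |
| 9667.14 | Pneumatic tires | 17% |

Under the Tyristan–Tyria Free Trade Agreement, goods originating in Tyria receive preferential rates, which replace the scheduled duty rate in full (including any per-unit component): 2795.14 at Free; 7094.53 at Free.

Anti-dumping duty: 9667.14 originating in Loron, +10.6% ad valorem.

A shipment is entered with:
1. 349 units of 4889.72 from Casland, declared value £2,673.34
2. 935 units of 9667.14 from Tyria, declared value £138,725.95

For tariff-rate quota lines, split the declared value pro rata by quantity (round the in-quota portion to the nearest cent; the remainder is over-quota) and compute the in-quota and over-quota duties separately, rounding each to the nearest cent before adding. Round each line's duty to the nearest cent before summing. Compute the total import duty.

£23,898.51

Line 1 (4889.72, Casland, 349 units, £2,673.34):
Code 4889.72 is under a tariff-rate quota (threshold 173 units). In-quota: 173 units at 7.5%; over-quota: 176 units at 16%.
Pro-rata value split: in-quota = £2,673.34 × 173/349 = £1,325.18; over-quota = £2,673.34 − £1,325.18 = £1,348.16.
In-quota duty = £1,325.18 × 7.5% = £99.39. Over-quota duty = £1,348.16 × 16% = £215.71.
Line duty = £99.39 + £215.71 = £315.10.
Line 2 (9667.14, Tyria, 935 units, £138,725.95):
Base rate for 9667.14 is 17%.
Origin Tyria is the FTA partner but 9667.14 is not on the preference list; base rate stands.
The additional-duty order on 9667.14 targets Loron, not Tyria; it does not apply.
Duty = £138,725.95 × 17% = £23,583.41.
Total = £315.10 + £23,583.41 = £23,898.51.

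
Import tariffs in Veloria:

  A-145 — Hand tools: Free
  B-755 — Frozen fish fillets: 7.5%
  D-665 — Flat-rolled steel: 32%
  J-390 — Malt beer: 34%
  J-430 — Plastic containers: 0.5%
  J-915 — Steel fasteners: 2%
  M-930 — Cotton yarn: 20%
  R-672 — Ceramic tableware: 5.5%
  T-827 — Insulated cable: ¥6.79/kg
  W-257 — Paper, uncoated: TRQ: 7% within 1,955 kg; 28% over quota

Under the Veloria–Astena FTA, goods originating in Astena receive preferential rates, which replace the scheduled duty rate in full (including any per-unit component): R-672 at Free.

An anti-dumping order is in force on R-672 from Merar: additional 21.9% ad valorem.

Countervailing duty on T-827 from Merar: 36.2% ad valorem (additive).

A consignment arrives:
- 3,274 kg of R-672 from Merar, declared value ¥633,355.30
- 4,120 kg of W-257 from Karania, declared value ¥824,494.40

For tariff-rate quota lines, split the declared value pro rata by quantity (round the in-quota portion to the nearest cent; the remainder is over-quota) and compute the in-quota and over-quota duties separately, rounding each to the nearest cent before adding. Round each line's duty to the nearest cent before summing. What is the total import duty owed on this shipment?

Line 1 (R-672, Merar, 3,274 kg, ¥633,355.30):
Base rate for R-672 is 5.5%.
R-672 has an FTA preferential rate, but origin Merar is not Astena; base rate stands.
Additional duty on R-672 from Merar: +21.9%. Applied ad valorem rate: 5.5% + 21.9% = 27.4%.
Duty = ¥633,355.30 × 27.4% = ¥173,539.35.
Line 2 (W-257, Karania, 4,120 kg, ¥824,494.40):
Code W-257 is under a tariff-rate quota (threshold 1,955 kg). In-quota: 1,955 kg at 7%; over-quota: 2,165 kg at 28%.
Pro-rata value split: in-quota = ¥824,494.40 × 1,955/4,120 = ¥391,234.60; over-quota = ¥824,494.40 − ¥391,234.60 = ¥433,259.80.
In-quota duty = ¥391,234.60 × 7% = ¥27,386.42. Over-quota duty = ¥433,259.80 × 28% = ¥121,312.74.
Line duty = ¥27,386.42 + ¥121,312.74 = ¥148,699.16.
Total = ¥173,539.35 + ¥148,699.16 = ¥322,238.51.

¥322,238.51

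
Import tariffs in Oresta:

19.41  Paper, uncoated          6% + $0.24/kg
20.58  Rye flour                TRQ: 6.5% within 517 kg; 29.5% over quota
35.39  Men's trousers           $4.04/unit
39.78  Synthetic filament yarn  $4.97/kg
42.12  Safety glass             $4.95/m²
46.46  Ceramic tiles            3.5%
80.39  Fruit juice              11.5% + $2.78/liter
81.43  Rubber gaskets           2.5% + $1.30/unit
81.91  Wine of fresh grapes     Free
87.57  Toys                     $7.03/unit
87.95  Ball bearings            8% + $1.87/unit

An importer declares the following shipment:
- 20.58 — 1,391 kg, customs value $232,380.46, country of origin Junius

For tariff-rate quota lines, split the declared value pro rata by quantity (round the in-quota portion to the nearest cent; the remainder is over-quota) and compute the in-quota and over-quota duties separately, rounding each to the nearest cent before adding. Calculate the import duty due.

$48,687.13

Line 1 (20.58, Junius, 1,391 kg, $232,380.46):
Code 20.58 is under a tariff-rate quota (threshold 517 kg). In-quota: 517 kg at 6.5%; over-quota: 874 kg at 29.5%.
Pro-rata value split: in-quota = $232,380.46 × 517/1,391 = $86,370.02; over-quota = $232,380.46 − $86,370.02 = $146,010.44.
In-quota duty = $86,370.02 × 6.5% = $5,614.05. Over-quota duty = $146,010.44 × 29.5% = $43,073.08.
Line duty = $5,614.05 + $43,073.08 = $48,687.13.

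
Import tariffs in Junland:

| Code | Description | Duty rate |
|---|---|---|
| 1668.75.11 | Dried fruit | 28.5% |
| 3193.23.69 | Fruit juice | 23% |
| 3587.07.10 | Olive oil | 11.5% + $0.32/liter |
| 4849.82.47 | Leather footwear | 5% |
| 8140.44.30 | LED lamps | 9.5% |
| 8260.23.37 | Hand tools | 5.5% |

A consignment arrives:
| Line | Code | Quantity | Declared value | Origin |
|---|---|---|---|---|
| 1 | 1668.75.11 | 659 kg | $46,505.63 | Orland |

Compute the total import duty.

$13,254.10

Line 1 (1668.75.11, Orland, 659 kg, $46,505.63):
Base rate for 1668.75.11 is 28.5%.
Duty = $46,505.63 × 28.5% = $13,254.10.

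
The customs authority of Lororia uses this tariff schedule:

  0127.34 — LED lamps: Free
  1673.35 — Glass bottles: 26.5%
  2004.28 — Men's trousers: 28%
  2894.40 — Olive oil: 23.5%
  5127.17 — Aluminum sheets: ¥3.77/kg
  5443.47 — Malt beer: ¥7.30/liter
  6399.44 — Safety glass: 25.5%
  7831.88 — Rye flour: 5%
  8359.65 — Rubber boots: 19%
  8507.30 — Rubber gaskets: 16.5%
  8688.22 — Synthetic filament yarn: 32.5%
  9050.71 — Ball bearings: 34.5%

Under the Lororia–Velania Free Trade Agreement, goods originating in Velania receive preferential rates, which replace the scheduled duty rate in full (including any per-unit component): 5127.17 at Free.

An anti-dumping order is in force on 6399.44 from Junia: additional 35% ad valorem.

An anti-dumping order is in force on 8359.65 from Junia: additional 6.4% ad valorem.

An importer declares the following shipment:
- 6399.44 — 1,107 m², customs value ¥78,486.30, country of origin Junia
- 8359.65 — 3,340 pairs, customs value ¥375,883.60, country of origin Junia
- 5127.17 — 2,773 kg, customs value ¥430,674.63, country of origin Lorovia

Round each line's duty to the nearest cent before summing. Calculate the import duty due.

¥153,412.85

Line 1 (6399.44, Junia, 1,107 m², ¥78,486.30):
Base rate for 6399.44 is 25.5%.
Additional duty on 6399.44 from Junia: +35%. Applied ad valorem rate: 25.5% + 35% = 60.5%.
Duty = ¥78,486.30 × 60.5% = ¥47,484.21.
Line 2 (8359.65, Junia, 3,340 pairs, ¥375,883.60):
Base rate for 8359.65 is 19%.
Additional duty on 8359.65 from Junia: +6.4%. Applied ad valorem rate: 19% + 6.4% = 25.4%.
Duty = ¥375,883.60 × 25.4% = ¥95,474.43.
Line 3 (5127.17, Lorovia, 2,773 kg, ¥430,674.63):
Base rate for 5127.17 is ¥3.77/kg.
5127.17 has an FTA preferential rate, but origin Lorovia is not Velania; base rate stands.
Duty = 2,773 × ¥3.77 = ¥10,454.21.
Total = ¥47,484.21 + ¥95,474.43 + ¥10,454.21 = ¥153,412.85.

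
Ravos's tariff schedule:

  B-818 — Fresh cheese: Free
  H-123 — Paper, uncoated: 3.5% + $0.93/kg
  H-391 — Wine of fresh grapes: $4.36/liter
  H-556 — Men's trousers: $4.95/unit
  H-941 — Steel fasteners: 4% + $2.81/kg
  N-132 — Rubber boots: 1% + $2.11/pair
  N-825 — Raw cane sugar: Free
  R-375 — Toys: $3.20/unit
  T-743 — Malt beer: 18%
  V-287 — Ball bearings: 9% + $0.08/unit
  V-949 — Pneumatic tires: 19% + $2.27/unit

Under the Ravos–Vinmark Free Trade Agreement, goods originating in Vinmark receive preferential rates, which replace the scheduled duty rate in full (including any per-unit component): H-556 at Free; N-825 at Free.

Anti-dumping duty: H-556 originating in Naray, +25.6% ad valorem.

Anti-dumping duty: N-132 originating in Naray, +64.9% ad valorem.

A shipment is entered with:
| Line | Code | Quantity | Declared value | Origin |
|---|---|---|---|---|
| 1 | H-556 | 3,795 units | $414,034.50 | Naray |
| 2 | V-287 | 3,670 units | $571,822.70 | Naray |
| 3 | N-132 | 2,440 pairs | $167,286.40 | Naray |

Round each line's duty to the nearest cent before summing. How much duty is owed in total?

Line 1 (H-556, Naray, 3,795 units, $414,034.50):
Base rate for H-556 is $4.95/unit.
H-556 has an FTA preferential rate, but origin Naray is not Vinmark; base rate stands.
Additional duty on H-556 from Naray: +25.6% ad valorem. Applied ad valorem rate = 25.6%.
Duty = $414,034.50 × 25.6% + 3,795 × $4.95 = $124,778.08.
Line 2 (V-287, Naray, 3,670 units, $571,822.70):
Base rate for V-287 is 9% + $0.08/unit.
Duty = $571,822.70 × 9% + 3,670 × $0.08 = $51,757.64.
Line 3 (N-132, Naray, 2,440 pairs, $167,286.40):
Base rate for N-132 is 1% + $2.11/pair.
Additional duty on N-132 from Naray: +64.9%. Applied ad valorem rate: 1% + 64.9% = 65.9%.
Duty = $167,286.40 × 65.9% + 2,440 × $2.11 = $115,390.14.
Total = $124,778.08 + $51,757.64 + $115,390.14 = $291,925.86.

$291,925.86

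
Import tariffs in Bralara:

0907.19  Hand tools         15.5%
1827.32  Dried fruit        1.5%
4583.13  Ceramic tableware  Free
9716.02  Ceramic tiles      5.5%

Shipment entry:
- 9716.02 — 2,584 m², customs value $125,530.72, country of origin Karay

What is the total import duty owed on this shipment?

$6,904.19

Line 1 (9716.02, Karay, 2,584 m², $125,530.72):
Base rate for 9716.02 is 5.5%.
Duty = $125,530.72 × 5.5% = $6,904.19.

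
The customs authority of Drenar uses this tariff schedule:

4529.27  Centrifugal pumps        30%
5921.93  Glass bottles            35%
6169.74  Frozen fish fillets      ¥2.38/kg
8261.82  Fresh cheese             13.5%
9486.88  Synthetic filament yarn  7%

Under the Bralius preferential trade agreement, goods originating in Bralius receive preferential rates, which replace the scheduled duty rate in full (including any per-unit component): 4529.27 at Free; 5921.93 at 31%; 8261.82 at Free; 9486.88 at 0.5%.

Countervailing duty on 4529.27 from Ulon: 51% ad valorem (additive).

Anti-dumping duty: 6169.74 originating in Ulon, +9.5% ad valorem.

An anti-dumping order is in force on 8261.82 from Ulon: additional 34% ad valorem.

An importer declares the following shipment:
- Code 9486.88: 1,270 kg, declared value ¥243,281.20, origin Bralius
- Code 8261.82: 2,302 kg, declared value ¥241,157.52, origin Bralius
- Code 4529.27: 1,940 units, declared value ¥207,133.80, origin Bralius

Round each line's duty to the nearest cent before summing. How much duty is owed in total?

Line 1 (9486.88, Bralius, 1,270 kg, ¥243,281.20):
Base rate for 9486.88 is 7%.
Origin Bralius qualifies under the Drenar–Bralius agreement and 9486.88 is covered: preferential rate 0.5% applies instead.
Duty = ¥243,281.20 × 0.5% = ¥1,216.41.
Line 2 (8261.82, Bralius, 2,302 kg, ¥241,157.52):
Base rate for 8261.82 is 13.5%.
Origin Bralius qualifies under the Drenar–Bralius agreement and 8261.82 is covered: preferential rate Free applies instead.
The additional-duty order on 8261.82 targets Ulon, not Bralius; it does not apply.
Duty = ¥241,157.52 × 0% = ¥0.00.
Line 3 (4529.27, Bralius, 1,940 units, ¥207,133.80):
Base rate for 4529.27 is 30%.
Origin Bralius qualifies under the Drenar–Bralius agreement and 4529.27 is covered: preferential rate Free applies instead.
The additional-duty order on 4529.27 targets Ulon, not Bralius; it does not apply.
Duty = ¥207,133.80 × 0% = ¥0.00.
Total = ¥1,216.41 + ¥0.00 + ¥0.00 = ¥1,216.41.

¥1,216.41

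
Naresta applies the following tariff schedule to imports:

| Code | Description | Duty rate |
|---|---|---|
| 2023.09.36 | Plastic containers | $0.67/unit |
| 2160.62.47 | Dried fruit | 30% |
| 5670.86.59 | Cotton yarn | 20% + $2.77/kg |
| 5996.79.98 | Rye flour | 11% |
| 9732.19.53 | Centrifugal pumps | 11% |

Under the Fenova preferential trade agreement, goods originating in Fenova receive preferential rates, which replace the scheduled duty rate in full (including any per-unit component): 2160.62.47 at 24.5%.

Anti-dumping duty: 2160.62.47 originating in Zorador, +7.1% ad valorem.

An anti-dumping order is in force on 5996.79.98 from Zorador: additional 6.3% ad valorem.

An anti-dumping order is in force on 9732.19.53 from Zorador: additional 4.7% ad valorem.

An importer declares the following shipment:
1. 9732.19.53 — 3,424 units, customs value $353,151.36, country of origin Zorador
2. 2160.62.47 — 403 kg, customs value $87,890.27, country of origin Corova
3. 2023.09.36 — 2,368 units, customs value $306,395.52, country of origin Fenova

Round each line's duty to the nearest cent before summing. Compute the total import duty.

$83,398.40

Line 1 (9732.19.53, Zorador, 3,424 units, $353,151.36):
Base rate for 9732.19.53 is 11%.
Additional duty on 9732.19.53 from Zorador: +4.7%. Applied ad valorem rate: 11% + 4.7% = 15.7%.
Duty = $353,151.36 × 15.7% = $55,444.76.
Line 2 (2160.62.47, Corova, 403 kg, $87,890.27):
Base rate for 2160.62.47 is 30%.
2160.62.47 has an FTA preferential rate, but origin Corova is not Fenova; base rate stands.
The additional-duty order on 2160.62.47 targets Zorador, not Corova; it does not apply.
Duty = $87,890.27 × 30% = $26,367.08.
Line 3 (2023.09.36, Fenova, 2,368 units, $306,395.52):
Base rate for 2023.09.36 is $0.67/unit.
Origin Fenova is the FTA partner but 2023.09.36 is not on the preference list; base rate stands.
Duty = 2,368 × $0.67 = $1,586.56.
Total = $55,444.76 + $26,367.08 + $1,586.56 = $83,398.40.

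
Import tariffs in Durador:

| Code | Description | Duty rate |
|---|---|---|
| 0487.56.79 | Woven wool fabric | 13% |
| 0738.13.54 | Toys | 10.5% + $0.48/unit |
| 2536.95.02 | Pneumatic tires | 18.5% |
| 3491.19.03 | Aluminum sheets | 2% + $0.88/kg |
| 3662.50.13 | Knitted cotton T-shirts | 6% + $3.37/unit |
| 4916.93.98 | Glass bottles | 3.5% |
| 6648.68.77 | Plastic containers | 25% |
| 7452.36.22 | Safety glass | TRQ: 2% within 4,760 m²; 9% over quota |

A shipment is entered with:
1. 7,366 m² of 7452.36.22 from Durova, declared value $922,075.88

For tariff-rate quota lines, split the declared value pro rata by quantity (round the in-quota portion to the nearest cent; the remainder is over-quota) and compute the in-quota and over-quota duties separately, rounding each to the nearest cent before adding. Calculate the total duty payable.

Line 1 (7452.36.22, Durova, 7,366 m², $922,075.88):
Code 7452.36.22 is under a tariff-rate quota (threshold 4,760 m²). In-quota: 4,760 m² at 2%; over-quota: 2,606 m² at 9%.
Pro-rata value split: in-quota = $922,075.88 × 4,760/7,366 = $595,856.80; over-quota = $922,075.88 − $595,856.80 = $326,219.08.
In-quota duty = $595,856.80 × 2% = $11,917.14. Over-quota duty = $326,219.08 × 9% = $29,359.72.
Line duty = $11,917.14 + $29,359.72 = $41,276.86.

$41,276.86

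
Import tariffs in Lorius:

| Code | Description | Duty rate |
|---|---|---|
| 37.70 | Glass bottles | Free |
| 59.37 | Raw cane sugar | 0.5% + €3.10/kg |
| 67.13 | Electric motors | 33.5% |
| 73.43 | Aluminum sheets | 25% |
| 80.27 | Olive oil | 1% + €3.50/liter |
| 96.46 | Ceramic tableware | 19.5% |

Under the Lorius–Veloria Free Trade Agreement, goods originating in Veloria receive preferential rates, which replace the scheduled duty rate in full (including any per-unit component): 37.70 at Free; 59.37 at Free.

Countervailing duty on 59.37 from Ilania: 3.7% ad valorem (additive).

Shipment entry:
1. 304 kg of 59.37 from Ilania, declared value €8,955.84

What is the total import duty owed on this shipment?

€1,318.55

Line 1 (59.37, Ilania, 304 kg, €8,955.84):
Base rate for 59.37 is 0.5% + €3.10/kg.
59.37 has an FTA preferential rate, but origin Ilania is not Veloria; base rate stands.
Additional duty on 59.37 from Ilania: +3.7%. Applied ad valorem rate: 0.5% + 3.7% = 4.2%.
Duty = €8,955.84 × 4.2% + 304 × €3.10 = €1,318.55.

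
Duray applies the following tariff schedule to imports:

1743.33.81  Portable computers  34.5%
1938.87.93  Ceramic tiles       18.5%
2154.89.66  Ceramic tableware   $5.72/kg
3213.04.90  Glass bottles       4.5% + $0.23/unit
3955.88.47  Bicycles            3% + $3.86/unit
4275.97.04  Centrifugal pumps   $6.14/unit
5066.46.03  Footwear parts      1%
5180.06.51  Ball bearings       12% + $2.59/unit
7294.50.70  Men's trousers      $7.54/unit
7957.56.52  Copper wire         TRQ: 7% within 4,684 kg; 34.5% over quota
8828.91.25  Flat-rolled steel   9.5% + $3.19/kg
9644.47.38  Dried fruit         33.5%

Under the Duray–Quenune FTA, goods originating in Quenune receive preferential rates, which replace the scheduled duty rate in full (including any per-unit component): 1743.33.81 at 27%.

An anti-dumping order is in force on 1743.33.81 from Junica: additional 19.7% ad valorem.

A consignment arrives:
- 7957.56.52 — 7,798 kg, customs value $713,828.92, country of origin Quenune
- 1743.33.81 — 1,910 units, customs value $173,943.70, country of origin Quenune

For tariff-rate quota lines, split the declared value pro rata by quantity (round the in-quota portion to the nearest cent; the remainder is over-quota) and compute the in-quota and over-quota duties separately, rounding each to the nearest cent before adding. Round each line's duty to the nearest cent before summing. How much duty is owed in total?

Line 1 (7957.56.52, Quenune, 7,798 kg, $713,828.92):
Code 7957.56.52 is under a tariff-rate quota (threshold 4,684 kg). In-quota: 4,684 kg at 7%; over-quota: 3,114 kg at 34.5%.
Pro-rata value split: in-quota = $713,828.92 × 4,684/7,798 = $428,773.36; over-quota = $713,828.92 − $428,773.36 = $285,055.56.
In-quota duty = $428,773.36 × 7% = $30,014.14. Over-quota duty = $285,055.56 × 34.5% = $98,344.17.
Line duty = $30,014.14 + $98,344.17 = $128,358.31.
Line 2 (1743.33.81, Quenune, 1,910 units, $173,943.70):
Base rate for 1743.33.81 is 34.5%.
Origin Quenune qualifies under the Duray–Quenune agreement and 1743.33.81 is covered: preferential rate 27% applies instead.
The additional-duty order on 1743.33.81 targets Junica, not Quenune; it does not apply.
Duty = $173,943.70 × 27% = $46,964.80.
Total = $128,358.31 + $46,964.80 = $175,323.11.

$175,323.11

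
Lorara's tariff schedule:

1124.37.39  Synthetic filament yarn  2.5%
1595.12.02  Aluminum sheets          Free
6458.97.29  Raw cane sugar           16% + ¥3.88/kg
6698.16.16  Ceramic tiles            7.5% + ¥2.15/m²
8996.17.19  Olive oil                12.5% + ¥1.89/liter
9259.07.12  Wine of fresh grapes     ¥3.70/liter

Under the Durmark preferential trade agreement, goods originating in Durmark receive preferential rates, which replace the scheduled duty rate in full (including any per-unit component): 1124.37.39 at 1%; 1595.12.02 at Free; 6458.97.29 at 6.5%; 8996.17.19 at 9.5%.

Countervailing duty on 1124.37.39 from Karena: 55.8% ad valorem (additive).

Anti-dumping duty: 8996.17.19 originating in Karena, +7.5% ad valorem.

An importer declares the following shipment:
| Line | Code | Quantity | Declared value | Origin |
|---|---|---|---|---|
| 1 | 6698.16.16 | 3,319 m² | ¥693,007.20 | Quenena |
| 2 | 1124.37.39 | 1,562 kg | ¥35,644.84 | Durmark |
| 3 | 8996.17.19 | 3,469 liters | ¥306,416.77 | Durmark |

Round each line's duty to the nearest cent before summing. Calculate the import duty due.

¥88,577.43

Line 1 (6698.16.16, Quenena, 3,319 m², ¥693,007.20):
Base rate for 6698.16.16 is 7.5% + ¥2.15/m².
Duty = ¥693,007.20 × 7.5% + 3,319 × ¥2.15 = ¥59,111.39.
Line 2 (1124.37.39, Durmark, 1,562 kg, ¥35,644.84):
Base rate for 1124.37.39 is 2.5%.
Origin Durmark qualifies under the Lorara–Durmark agreement and 1124.37.39 is covered: preferential rate 1% applies instead.
The additional-duty order on 1124.37.39 targets Karena, not Durmark; it does not apply.
Duty = ¥35,644.84 × 1% = ¥356.45.
Line 3 (8996.17.19, Durmark, 3,469 liters, ¥306,416.77):
Base rate for 8996.17.19 is 12.5% + ¥1.89/liter.
Origin Durmark qualifies under the Lorara–Durmark agreement and 8996.17.19 is covered: preferential rate 9.5% applies instead.
The additional-duty order on 8996.17.19 targets Karena, not Durmark; it does not apply.
Duty = ¥306,416.77 × 9.5% = ¥29,109.59.
Total = ¥59,111.39 + ¥356.45 + ¥29,109.59 = ¥88,577.43.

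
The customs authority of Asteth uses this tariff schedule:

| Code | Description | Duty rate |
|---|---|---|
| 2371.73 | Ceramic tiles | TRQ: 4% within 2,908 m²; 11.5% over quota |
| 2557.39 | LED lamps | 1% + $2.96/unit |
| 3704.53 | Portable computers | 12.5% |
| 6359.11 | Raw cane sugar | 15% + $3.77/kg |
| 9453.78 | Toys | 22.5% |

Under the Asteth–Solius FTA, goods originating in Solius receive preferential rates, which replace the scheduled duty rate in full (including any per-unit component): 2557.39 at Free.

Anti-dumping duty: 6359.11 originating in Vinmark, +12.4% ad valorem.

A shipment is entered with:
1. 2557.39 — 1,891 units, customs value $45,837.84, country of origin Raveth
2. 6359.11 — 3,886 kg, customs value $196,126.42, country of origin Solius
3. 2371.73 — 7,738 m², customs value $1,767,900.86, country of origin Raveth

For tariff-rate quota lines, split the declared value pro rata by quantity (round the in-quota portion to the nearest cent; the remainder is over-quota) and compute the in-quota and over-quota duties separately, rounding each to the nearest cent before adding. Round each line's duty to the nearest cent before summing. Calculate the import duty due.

Line 1 (2557.39, Raveth, 1,891 units, $45,837.84):
Base rate for 2557.39 is 1% + $2.96/unit.
2557.39 has an FTA preferential rate, but origin Raveth is not Solius; base rate stands.
Duty = $45,837.84 × 1% + 1,891 × $2.96 = $6,055.74.
Line 2 (6359.11, Solius, 3,886 kg, $196,126.42):
Base rate for 6359.11 is 15% + $3.77/kg.
Origin Solius is the FTA partner but 6359.11 is not on the preference list; base rate stands.
The additional-duty order on 6359.11 targets Vinmark, not Solius; it does not apply.
Duty = $196,126.42 × 15% + 3,886 × $3.77 = $44,069.18.
Line 3 (2371.73, Raveth, 7,738 m², $1,767,900.86):
Code 2371.73 is under a tariff-rate quota (threshold 2,908 m²). In-quota: 2,908 m² at 4%; over-quota: 4,830 m² at 11.5%.
Pro-rata value split: in-quota = $1,767,900.86 × 2,908/7,738 = $664,390.76; over-quota = $1,767,900.86 − $664,390.76 = $1,103,510.10.
In-quota duty = $664,390.76 × 4% = $26,575.63. Over-quota duty = $1,103,510.10 × 11.5% = $126,903.66.
Line duty = $26,575.63 + $126,903.66 = $153,479.29.
Total = $6,055.74 + $44,069.18 + $153,479.29 = $203,604.21.

$203,604.21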